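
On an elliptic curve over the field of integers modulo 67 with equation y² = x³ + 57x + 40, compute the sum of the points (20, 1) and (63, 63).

(60, 13)

(20, 1) + (63, 63). λ = (63 - 1)/(63 - 20) ≡ 62/43 mod 67. 43⁻¹ ≡ 53 (mod 67) since 43·53 = 2279 ≡ 1, so λ ≡ 3.
  x = λ² - 20 - 63 = 9 - 83 ≡ 60; y = λ·(20 - 60) - 1 ≡ 13. → (60, 13)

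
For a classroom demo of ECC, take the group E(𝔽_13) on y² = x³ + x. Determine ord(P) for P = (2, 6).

10

2P: tangent at (2, 6): λ = (3·2² + 1)/(2·6) ≡ 0/12. 12⁻¹ ≡ 12 (mod 13), so λ ≡ 0·12 ≡ 0.
  x = λ² - 2 - 2 = 0 - 4 ≡ 9; y = λ·(2 - 9) - 6 ≡ 7. → (9, 7)
3P: (9, 7) + (2, 6). λ = (6 - 7)/(2 - 9) ≡ 12/6 mod 13. 6⁻¹ ≡ 11 (mod 13), so λ ≡ 2.
  x = λ² - 9 - 2 = 4 - 11 ≡ 6; y = λ·(9 - 6) - 7 ≡ 12. → (6, 12)
4P: (6, 12) + (2, 6). λ = (6 - 12)/(2 - 6) ≡ 7/9 mod 13. 9⁻¹ ≡ 3 (mod 13), so λ ≡ 8.
  x = λ² - 6 - 2 = 64 - 8 ≡ 4; y = λ·(6 - 4) - 12 ≡ 4. → (4, 4)
5P: (4, 4) + (2, 6). λ = (6 - 4)/(2 - 4) ≡ 2/11 mod 13. 11⁻¹ ≡ 6 (mod 13), so λ ≡ 12.
  x = λ² - 4 - 2 = 144 - 6 ≡ 8; y = λ·(4 - 8) - 4 ≡ 0. → (8, 0)
6P: (8, 0) + (2, 6). λ = (6 - 0)/(2 - 8) ≡ 6/7 mod 13. 7⁻¹ ≡ 2 (mod 13), so λ ≡ 12.
  x = λ² - 8 - 2 = 144 - 10 ≡ 4; y = λ·(8 - 4) - 0 ≡ 9. → (4, 9)
7P: (4, 9) + (2, 6). λ = (6 - 9)/(2 - 4) ≡ 10/11 mod 13. 11⁻¹ ≡ 6 (mod 13) since 11·6 = 66 ≡ 1, so λ ≡ 8.
  x = λ² - 4 - 2 = 64 - 6 ≡ 6; y = λ·(4 - 6) - 9 ≡ 1. → (6, 1)
8P: (6, 1) + (2, 6). λ = (6 - 1)/(2 - 6) ≡ 5/9 mod 13. 9⁻¹ ≡ 3 (mod 13), so λ ≡ 2.
  x = λ² - 6 - 2 = 4 - 8 ≡ 9; y = λ·(6 - 9) - 1 ≡ 6. → (9, 6)
9P: (9, 6) + (2, 6). λ = (6 - 6)/(2 - 9) ≡ 0/6 mod 13. 6⁻¹ ≡ 11 (mod 13) since 6·11 = 66 ≡ 1, so λ ≡ 0.
  x = λ² - 9 - 2 = 0 - 11 ≡ 2; y = λ·(9 - 2) - 6 ≡ 7. → (2, 7)
10P: (2, 7) + (2, 6): same x and y₁ ≡ -y₂, so the sum is ∞.
10P = ∞, so the order is 10.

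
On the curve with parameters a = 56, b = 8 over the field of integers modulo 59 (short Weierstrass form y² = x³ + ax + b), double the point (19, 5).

tangent at (19, 5): λ = (3·19² + 56)/(2·5) ≡ 18/10. 10⁻¹ ≡ 6 (mod 59), so λ ≡ 18·6 ≡ 49.
  x = λ² - 19 - 19 = 2401 - 38 ≡ 3; y = λ·(19 - 3) - 5 ≡ 12. → (3, 12)

(3, 12)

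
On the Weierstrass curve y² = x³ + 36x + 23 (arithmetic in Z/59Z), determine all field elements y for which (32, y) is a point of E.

none

x³ + 36x + 23 = 33943 ≡ 18 (mod 59).
18 is a non-residue mod 59; no y exists.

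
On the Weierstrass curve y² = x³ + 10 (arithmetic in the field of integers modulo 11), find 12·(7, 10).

O

Write G = (7, 10).
Double-and-add on 12 = (1100)₂. Start with G = (7, 10) for the leading 1-bit.
double: tangent at (7, 10): λ = (3·7² + 0)/(2·10) ≡ 4/9. 9⁻¹ ≡ 5 (mod 11), so λ ≡ 4·5 ≡ 9.
  x = λ² - 7 - 7 = 81 - 14 ≡ 1; y = λ·(7 - 1) - 10 ≡ 0. → (1, 0)
add G: (1, 0) + (7, 10). λ = (10 - 0)/(7 - 1) ≡ 10/6 mod 11. 6⁻¹ ≡ 2 (mod 11) since 6·2 = 12 ≡ 1, so λ ≡ 9.
  x = λ² - 1 - 7 = 81 - 8 ≡ 7; y = λ·(1 - 7) - 0 ≡ 1. → (7, 1)
double: tangent at (7, 1): λ = (3·7² + 0)/(2·1) ≡ 4/2. 2⁻¹ ≡ 6 (mod 11), so λ ≡ 4·6 ≡ 2.
  x = λ² - 7 - 7 = 4 - 14 ≡ 1; y = λ·(7 - 1) - 1 ≡ 0. → (1, 0)
double: (1, 0) + (1, 0): same x and y₁ ≡ -y₂, so the sum is O.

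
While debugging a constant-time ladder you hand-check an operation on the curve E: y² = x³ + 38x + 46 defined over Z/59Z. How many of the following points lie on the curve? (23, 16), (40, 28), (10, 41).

(23, 16): 16² ≡ 20, rhs ≡ 48 → off.
(40, 28): 28² ≡ 17, rhs ≡ 17 → on.
(10, 41): 41² ≡ 29, rhs ≡ 10 → off.

1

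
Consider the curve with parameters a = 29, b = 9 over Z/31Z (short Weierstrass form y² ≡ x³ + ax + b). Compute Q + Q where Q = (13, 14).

(14, 20)

tangent at (13, 14): λ = (3·13² + 29)/(2·14) ≡ 9/28. 28⁻¹ ≡ 10 (mod 31), so λ ≡ 9·10 ≡ 28.
  x = λ² - 13 - 13 = 784 - 26 ≡ 14; y = λ·(13 - 14) - 14 ≡ 20. → (14, 20)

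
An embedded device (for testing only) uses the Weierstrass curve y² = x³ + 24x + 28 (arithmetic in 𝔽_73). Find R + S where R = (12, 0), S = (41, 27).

(68, 41)

(12, 0) + (41, 27). λ = (27 - 0)/(41 - 12) ≡ 27/29 mod 73. 29⁻¹ ≡ 68 (mod 73) since 29·68 = 1972 ≡ 1, so λ ≡ 11.
  x = λ² - 12 - 41 = 121 - 53 ≡ 68; y = λ·(12 - 68) - 0 ≡ 41. → (68, 41)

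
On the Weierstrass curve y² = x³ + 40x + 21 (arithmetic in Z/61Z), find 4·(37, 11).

(5, 23)

Write Q = (37, 11).
Double-and-add on 4 = (100)₂. Start with Q = (37, 11) for the leading 1-bit.
double: tangent at (37, 11): λ = (3·37² + 40)/(2·11) ≡ 60/22. 22⁻¹ ≡ 25 (mod 61), so λ ≡ 60·25 ≡ 36.
  x = λ² - 37 - 37 = 1296 - 74 ≡ 2; y = λ·(37 - 2) - 11 ≡ 29. → (2, 29)
double: tangent at (2, 29): λ = (3·2² + 40)/(2·29) ≡ 52/58. 58⁻¹ ≡ 20 (mod 61), so λ ≡ 52·20 ≡ 3.
  x = λ² - 2 - 2 = 9 - 4 ≡ 5; y = λ·(2 - 5) - 29 ≡ 23. → (5, 23)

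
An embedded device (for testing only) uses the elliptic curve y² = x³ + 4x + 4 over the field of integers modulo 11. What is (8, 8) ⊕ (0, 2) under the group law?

(8, 8) + (0, 2). λ = (2 - 8)/(0 - 8) ≡ 5/3 mod 11. 3⁻¹ ≡ 4 (mod 11) since 3·4 = 12 ≡ 1, so λ ≡ 9.
  x = λ² - 8 - 0 = 81 - 8 ≡ 7; y = λ·(8 - 7) - 8 ≡ 1. → (7, 1)

(7, 1)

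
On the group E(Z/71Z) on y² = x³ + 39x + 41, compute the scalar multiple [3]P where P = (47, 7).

(28, 9)

Repeated addition: build up to 3P.
2P: tangent at (47, 7): λ = (3·47² + 39)/(2·7) ≡ 63/14. 14⁻¹ ≡ 66 (mod 71) since 14·66 = 924 ≡ 1, so λ ≡ 63·66 ≡ 40.
  x = λ² - 47 - 47 = 1600 - 94 ≡ 15; y = λ·(47 - 15) - 7 ≡ 66. → (15, 66)
3P: (15, 66) + (47, 7). λ = (7 - 66)/(47 - 15) ≡ 12/32 mod 71. 32⁻¹ ≡ 20 (mod 71), so λ ≡ 27.
  x = λ² - 15 - 47 = 729 - 62 ≡ 28; y = λ·(15 - 28) - 66 ≡ 9. → (28, 9)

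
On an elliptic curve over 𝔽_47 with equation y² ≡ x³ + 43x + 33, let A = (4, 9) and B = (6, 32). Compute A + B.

(40, 0)

(4, 9) + (6, 32). λ = (32 - 9)/(6 - 4) ≡ 23/2 mod 47. 2⁻¹ ≡ 24 (mod 47) since 2·24 = 48 ≡ 1, so λ ≡ 35.
  x = λ² - 4 - 6 = 1225 - 10 ≡ 40; y = λ·(4 - 40) - 9 ≡ 0. → (40, 0)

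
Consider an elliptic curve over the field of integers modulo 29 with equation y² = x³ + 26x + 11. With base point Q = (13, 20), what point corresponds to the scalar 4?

(28, 10)

Double-and-add on 4 = (100)₂. Start with Q = (13, 20) for the leading 1-bit.
double: tangent at (13, 20): λ = (3·13² + 26)/(2·20) ≡ 11/11. 11⁻¹ ≡ 8 (mod 29) since 11·8 = 88 ≡ 1, so λ ≡ 11·8 ≡ 1.
  x = λ² - 13 - 13 = 1 - 26 ≡ 4; y = λ·(13 - 4) - 20 ≡ 18. → (4, 18)
double: tangent at (4, 18): λ = (3·4² + 26)/(2·18) ≡ 16/7. 7⁻¹ ≡ 25 (mod 29), so λ ≡ 16·25 ≡ 23.
  x = λ² - 4 - 4 = 529 - 8 ≡ 28; y = λ·(4 - 28) - 18 ≡ 10. → (28, 10)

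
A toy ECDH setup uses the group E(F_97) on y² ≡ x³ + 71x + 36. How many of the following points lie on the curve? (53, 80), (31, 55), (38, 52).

(53, 80): 80² ≡ 95, rhs ≡ 95 → on.
(31, 55): 55² ≡ 18, rhs ≡ 18 → on.
(38, 52): 52² ≡ 85, rhs ≡ 85 → on.

3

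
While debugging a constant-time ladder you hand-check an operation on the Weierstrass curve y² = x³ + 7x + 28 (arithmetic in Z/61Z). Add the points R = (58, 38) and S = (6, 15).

(58, 38) + (6, 15). λ = (15 - 38)/(6 - 58) ≡ 38/9 mod 61. 9⁻¹ ≡ 34 (mod 61), so λ ≡ 11.
  x = λ² - 58 - 6 = 121 - 64 ≡ 57; y = λ·(58 - 57) - 38 ≡ 34. → (57, 34)

(57, 34)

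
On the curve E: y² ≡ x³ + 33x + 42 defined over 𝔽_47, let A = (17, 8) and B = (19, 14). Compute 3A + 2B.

First 3A:
Repeated addition: build up to 3A.
2A: tangent at (17, 8): λ = (3·17² + 33)/(2·8) ≡ 7/16. 16⁻¹ ≡ 3 (mod 47), so λ ≡ 7·3 ≡ 21.
  x = λ² - 17 - 17 = 441 - 34 ≡ 31; y = λ·(17 - 31) - 8 ≡ 27. → (31, 27)
3A: (31, 27) + (17, 8). λ = (8 - 27)/(17 - 31) ≡ 28/33 mod 47. 33⁻¹ ≡ 10 (mod 47) since 33·10 = 330 ≡ 1, so λ ≡ 45.
  x = λ² - 31 - 17 = 2025 - 48 ≡ 3; y = λ·(31 - 3) - 27 ≡ 11. → (3, 11)
3A = (3, 11).
Next 2B:
Repeated addition: build up to 2B.
2B: tangent at (19, 14): λ = (3·19² + 33)/(2·14) ≡ 35/28. 28⁻¹ ≡ 42 (mod 47), so λ ≡ 35·42 ≡ 13.
  x = λ² - 19 - 19 = 169 - 38 ≡ 37; y = λ·(19 - 37) - 14 ≡ 34. → (37, 34)
2B = (37, 34).
Finally 3A + 2B:
(3, 11) + (37, 34). λ = (34 - 11)/(37 - 3) ≡ 23/34 mod 47. 34⁻¹ ≡ 18 (mod 47), so λ ≡ 38.
  x = λ² - 3 - 37 = 1444 - 40 ≡ 41; y = λ·(3 - 41) - 11 ≡ 2. → (41, 2)

(41, 2)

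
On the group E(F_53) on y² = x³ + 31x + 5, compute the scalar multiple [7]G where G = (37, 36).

(9, 18)

Double-and-add on 7 = (111)₂. Start with G = (37, 36) for the leading 1-bit.
double: tangent at (37, 36): λ = (3·37² + 31)/(2·36) ≡ 4/19. 19⁻¹ ≡ 14 (mod 53) since 19·14 = 266 ≡ 1, so λ ≡ 4·14 ≡ 3.
  x = λ² - 37 - 37 = 9 - 74 ≡ 41; y = λ·(37 - 41) - 36 ≡ 5. → (41, 5)
add G: (41, 5) + (37, 36). λ = (36 - 5)/(37 - 41) ≡ 31/49 mod 53. 49⁻¹ ≡ 13 (mod 53), so λ ≡ 32.
  x = λ² - 41 - 37 = 1024 - 78 ≡ 45; y = λ·(41 - 45) - 5 ≡ 26. → (45, 26)
double: tangent at (45, 26): λ = (3·45² + 31)/(2·26) ≡ 11/52. 52⁻¹ ≡ 52 (mod 53), so λ ≡ 11·52 ≡ 42.
  x = λ² - 45 - 45 = 1764 - 90 ≡ 31; y = λ·(45 - 31) - 26 ≡ 32. → (31, 32)
add G: (31, 32) + (37, 36). λ = (36 - 32)/(37 - 31) ≡ 4/6 mod 53. 6⁻¹ ≡ 9 (mod 53), so λ ≡ 36.
  x = λ² - 31 - 37 = 1296 - 68 ≡ 9; y = λ·(31 - 9) - 32 ≡ 18. → (9, 18)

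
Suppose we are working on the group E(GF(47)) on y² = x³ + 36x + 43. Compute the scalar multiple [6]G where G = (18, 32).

(30, 8)

Repeated addition: build up to 6G.
2G: tangent at (18, 32): λ = (3·18² + 36)/(2·32) ≡ 21/17. 17⁻¹ ≡ 36 (mod 47), so λ ≡ 21·36 ≡ 4.
  x = λ² - 18 - 18 = 16 - 36 ≡ 27; y = λ·(18 - 27) - 32 ≡ 26. → (27, 26)
3G: (27, 26) + (18, 32). λ = (32 - 26)/(18 - 27) ≡ 6/38 mod 47. 38⁻¹ ≡ 26 (mod 47), so λ ≡ 15.
  x = λ² - 27 - 18 = 225 - 45 ≡ 39; y = λ·(27 - 39) - 26 ≡ 29. → (39, 29)
4G: (39, 29) + (18, 32). λ = (32 - 29)/(18 - 39) ≡ 3/26 mod 47. 26⁻¹ ≡ 38 (mod 47), so λ ≡ 20.
  x = λ² - 39 - 18 = 400 - 57 ≡ 14; y = λ·(39 - 14) - 29 ≡ 1. → (14, 1)
5G: (14, 1) + (18, 32). λ = (32 - 1)/(18 - 14) ≡ 31/4 mod 47. 4⁻¹ ≡ 12 (mod 47) since 4·12 = 48 ≡ 1, so λ ≡ 43.
  x = λ² - 14 - 18 = 1849 - 32 ≡ 31; y = λ·(14 - 31) - 1 ≡ 20. → (31, 20)
6G: (31, 20) + (18, 32). λ = (32 - 20)/(18 - 31) ≡ 12/34 mod 47. 34⁻¹ ≡ 18 (mod 47) since 34·18 = 612 ≡ 1, so λ ≡ 28.
  x = λ² - 31 - 18 = 784 - 49 ≡ 30; y = λ·(31 - 30) - 20 ≡ 8. → (30, 8)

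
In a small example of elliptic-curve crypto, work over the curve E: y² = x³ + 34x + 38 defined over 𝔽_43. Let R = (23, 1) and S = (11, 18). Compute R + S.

(34, 11)

(23, 1) + (11, 18). λ = (18 - 1)/(11 - 23) ≡ 17/31 mod 43. 31⁻¹ ≡ 25 (mod 43), so λ ≡ 38.
  x = λ² - 23 - 11 = 1444 - 34 ≡ 34; y = λ·(23 - 34) - 1 ≡ 11. → (34, 11)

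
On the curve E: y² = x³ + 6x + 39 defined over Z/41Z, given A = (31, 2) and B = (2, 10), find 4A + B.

(4, 39)

First 4A:
Double-and-add on 4 = (100)₂. Start with A = (31, 2) for the leading 1-bit.
double: tangent at (31, 2): λ = (3·31² + 6)/(2·2) ≡ 19/4. 4⁻¹ ≡ 31 (mod 41) since 4·31 = 124 ≡ 1, so λ ≡ 19·31 ≡ 15.
  x = λ² - 31 - 31 = 225 - 62 ≡ 40; y = λ·(31 - 40) - 2 ≡ 27. → (40, 27)
double: tangent at (40, 27): λ = (3·40² + 6)/(2·27) ≡ 9/13. 13⁻¹ ≡ 19 (mod 41), so λ ≡ 9·19 ≡ 7.
  x = λ² - 40 - 40 = 49 - 80 ≡ 10; y = λ·(40 - 10) - 27 ≡ 19. → (10, 19)
4A = (10, 19).
Finally 4A + B:
(10, 19) + (2, 10). λ = (10 - 19)/(2 - 10) ≡ 32/33 mod 41. 33⁻¹ ≡ 5 (mod 41) since 33·5 = 165 ≡ 1, so λ ≡ 37.
  x = λ² - 10 - 2 = 1369 - 12 ≡ 4; y = λ·(10 - 4) - 19 ≡ 39. → (4, 39)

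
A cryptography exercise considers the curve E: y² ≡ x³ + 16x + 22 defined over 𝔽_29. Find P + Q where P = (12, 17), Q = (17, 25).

(12, 17) + (17, 25). λ = (25 - 17)/(17 - 12) ≡ 8/5 mod 29. 5⁻¹ ≡ 6 (mod 29) since 5·6 = 30 ≡ 1, so λ ≡ 19.
  x = λ² - 12 - 17 = 361 - 29 ≡ 13; y = λ·(12 - 13) - 17 ≡ 22. → (13, 22)

(13, 22)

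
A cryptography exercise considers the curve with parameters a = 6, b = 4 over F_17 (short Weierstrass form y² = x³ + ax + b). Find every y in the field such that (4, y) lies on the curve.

x³ + 6x + 4 = 92 ≡ 7 (mod 17).
7 is a non-residue mod 17; no y exists.

none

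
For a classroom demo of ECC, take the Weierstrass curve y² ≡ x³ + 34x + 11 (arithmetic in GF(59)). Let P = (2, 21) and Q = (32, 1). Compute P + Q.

(2, 21) + (32, 1). λ = (1 - 21)/(32 - 2) ≡ 39/30 mod 59. 30⁻¹ ≡ 2 (mod 59) since 30·2 = 60 ≡ 1, so λ ≡ 19.
  x = λ² - 2 - 32 = 361 - 34 ≡ 32; y = λ·(2 - 32) - 21 ≡ 58. → (32, 58)

(32, 58)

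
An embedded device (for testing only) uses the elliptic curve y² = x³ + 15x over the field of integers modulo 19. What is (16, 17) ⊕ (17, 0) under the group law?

(9, 16)

(16, 17) + (17, 0). λ = (0 - 17)/(17 - 16) ≡ 2/1 mod 19. 1⁻¹ ≡ 1 (mod 19), so λ ≡ 2.
  x = λ² - 16 - 17 = 4 - 33 ≡ 9; y = λ·(16 - 9) - 17 ≡ 16. → (9, 16)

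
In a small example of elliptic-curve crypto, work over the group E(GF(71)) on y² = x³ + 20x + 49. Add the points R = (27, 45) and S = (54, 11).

(6, 39)

(27, 45) + (54, 11). λ = (11 - 45)/(54 - 27) ≡ 37/27 mod 71. 27⁻¹ ≡ 50 (mod 71) since 27·50 = 1350 ≡ 1, so λ ≡ 4.
  x = λ² - 27 - 54 = 16 - 81 ≡ 6; y = λ·(27 - 6) - 45 ≡ 39. → (6, 39)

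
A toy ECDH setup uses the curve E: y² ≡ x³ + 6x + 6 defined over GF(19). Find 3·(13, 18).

(17, 9)

Write P = (13, 18).
Repeated addition: build up to 3P.
2P: tangent at (13, 18): λ = (3·13² + 6)/(2·18) ≡ 0/17. 17⁻¹ ≡ 9 (mod 19) since 17·9 = 153 ≡ 1, so λ ≡ 0·9 ≡ 0.
  x = λ² - 13 - 13 = 0 - 26 ≡ 12; y = λ·(13 - 12) - 18 ≡ 1. → (12, 1)
3P: (12, 1) + (13, 18). λ = (18 - 1)/(13 - 12) ≡ 17/1 mod 19. 1⁻¹ ≡ 1 (mod 19) since 1·1 = 1 ≡ 1, so λ ≡ 17.
  x = λ² - 12 - 13 = 289 - 25 ≡ 17; y = λ·(12 - 17) - 1 ≡ 9. → (17, 9)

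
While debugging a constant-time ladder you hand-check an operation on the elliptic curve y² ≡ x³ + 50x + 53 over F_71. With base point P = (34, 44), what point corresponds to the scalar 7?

Double-and-add on 7 = (111)₂. Start with P = (34, 44) for the leading 1-bit.
double: tangent at (34, 44): λ = (3·34² + 50)/(2·44) ≡ 39/17. 17⁻¹ ≡ 46 (mod 71), so λ ≡ 39·46 ≡ 19.
  x = λ² - 34 - 34 = 361 - 68 ≡ 9; y = λ·(34 - 9) - 44 ≡ 5. → (9, 5)
add P: (9, 5) + (34, 44). λ = (44 - 5)/(34 - 9) ≡ 39/25 mod 71. 25⁻¹ ≡ 54 (mod 71) since 25·54 = 1350 ≡ 1, so λ ≡ 47.
  x = λ² - 9 - 34 = 2209 - 43 ≡ 36; y = λ·(9 - 36) - 5 ≡ 4. → (36, 4)
double: tangent at (36, 4): λ = (3·36² + 50)/(2·4) ≡ 33/8. 8⁻¹ ≡ 9 (mod 71), so λ ≡ 33·9 ≡ 13.
  x = λ² - 36 - 36 = 169 - 72 ≡ 26; y = λ·(36 - 26) - 4 ≡ 55. → (26, 55)
add P: (26, 55) + (34, 44). λ = (44 - 55)/(34 - 26) ≡ 60/8 mod 71. 8⁻¹ ≡ 9 (mod 71) since 8·9 = 72 ≡ 1, so λ ≡ 43.
  x = λ² - 26 - 34 = 1849 - 60 ≡ 14; y = λ·(26 - 14) - 55 ≡ 35. → (14, 35)

(14, 35)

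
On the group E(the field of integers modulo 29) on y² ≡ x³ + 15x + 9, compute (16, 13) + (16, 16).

The two points share x = 16 and their y-coordinates satisfy 13 + 16 ≡ 0 (mod 29), so they are inverses. Their sum is 𝒪.

O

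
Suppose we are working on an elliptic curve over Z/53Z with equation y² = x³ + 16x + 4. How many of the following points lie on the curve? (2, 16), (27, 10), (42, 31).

(2, 16): 16² ≡ 44, rhs ≡ 44 → on.
(27, 10): 10² ≡ 47, rhs ≡ 32 → off.
(42, 31): 31² ≡ 7, rhs ≡ 34 → off.

1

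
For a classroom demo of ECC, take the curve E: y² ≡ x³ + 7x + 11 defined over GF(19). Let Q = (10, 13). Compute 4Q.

Repeated addition: build up to 4Q.
2Q: tangent at (10, 13): λ = (3·10² + 7)/(2·13) ≡ 3/7. 7⁻¹ ≡ 11 (mod 19), so λ ≡ 3·11 ≡ 14.
  x = λ² - 10 - 10 = 196 - 20 ≡ 5; y = λ·(10 - 5) - 13 ≡ 0. → (5, 0)
3Q: (5, 0) + (10, 13). λ = (13 - 0)/(10 - 5) ≡ 13/5 mod 19. 5⁻¹ ≡ 4 (mod 19) since 5·4 = 20 ≡ 1, so λ ≡ 14.
  x = λ² - 5 - 10 = 196 - 15 ≡ 10; y = λ·(5 - 10) - 0 ≡ 6. → (10, 6)
4Q: (10, 6) + (10, 13): same x and y₁ ≡ -y₂, so the sum is the point at infinity.

O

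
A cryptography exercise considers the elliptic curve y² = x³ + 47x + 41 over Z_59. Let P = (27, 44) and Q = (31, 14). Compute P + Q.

(13, 28)

(27, 44) + (31, 14). λ = (14 - 44)/(31 - 27) ≡ 29/4 mod 59. 4⁻¹ ≡ 15 (mod 59), so λ ≡ 22.
  x = λ² - 27 - 31 = 484 - 58 ≡ 13; y = λ·(27 - 13) - 44 ≡ 28. → (13, 28)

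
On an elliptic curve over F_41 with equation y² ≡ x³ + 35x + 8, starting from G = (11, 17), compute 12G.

Repeated addition: build up to 12G.
2G: tangent at (11, 17): λ = (3·11² + 35)/(2·17) ≡ 29/34. 34⁻¹ ≡ 35 (mod 41) since 34·35 = 1190 ≡ 1, so λ ≡ 29·35 ≡ 31.
  x = λ² - 11 - 11 = 961 - 22 ≡ 37; y = λ·(11 - 37) - 17 ≡ 38. → (37, 38)
3G: (37, 38) + (11, 17). λ = (17 - 38)/(11 - 37) ≡ 20/15 mod 41. 15⁻¹ ≡ 11 (mod 41), so λ ≡ 15.
  x = λ² - 37 - 11 = 225 - 48 ≡ 13; y = λ·(37 - 13) - 38 ≡ 35. → (13, 35)
4G: (13, 35) + (11, 17). λ = (17 - 35)/(11 - 13) ≡ 23/39 mod 41. 39⁻¹ ≡ 20 (mod 41) since 39·20 = 780 ≡ 1, so λ ≡ 9.
  x = λ² - 13 - 11 = 81 - 24 ≡ 16; y = λ·(13 - 16) - 35 ≡ 20. → (16, 20)
5G: (16, 20) + (11, 17). λ = (17 - 20)/(11 - 16) ≡ 38/36 mod 41. 36⁻¹ ≡ 8 (mod 41) since 36·8 = 288 ≡ 1, so λ ≡ 17.
  x = λ² - 16 - 11 = 289 - 27 ≡ 16; y = λ·(16 - 16) - 20 ≡ 21. → (16, 21)
6G: (16, 21) + (11, 17). λ = (17 - 21)/(11 - 16) ≡ 37/36 mod 41. 36⁻¹ ≡ 8 (mod 41) since 36·8 = 288 ≡ 1, so λ ≡ 9.
  x = λ² - 16 - 11 = 81 - 27 ≡ 13; y = λ·(16 - 13) - 21 ≡ 6. → (13, 6)
7G: (13, 6) + (11, 17). λ = (17 - 6)/(11 - 13) ≡ 11/39 mod 41. 39⁻¹ ≡ 20 (mod 41), so λ ≡ 15.
  x = λ² - 13 - 11 = 225 - 24 ≡ 37; y = λ·(13 - 37) - 6 ≡ 3. → (37, 3)
8G: (37, 3) + (11, 17). λ = (17 - 3)/(11 - 37) ≡ 14/15 mod 41. 15⁻¹ ≡ 11 (mod 41), so λ ≡ 31.
  x = λ² - 37 - 11 = 961 - 48 ≡ 11; y = λ·(37 - 11) - 3 ≡ 24. → (11, 24)
9G: (11, 24) + (11, 17): same x and y₁ ≡ -y₂, so the sum is O.
10G: O + (11, 17) = (11, 17) (identity).
11G: tangent at (11, 17): λ = (3·11² + 35)/(2·17) ≡ 29/34. 34⁻¹ ≡ 35 (mod 41) since 34·35 = 1190 ≡ 1, so λ ≡ 29·35 ≡ 31.
  x = λ² - 11 - 11 = 961 - 22 ≡ 37; y = λ·(11 - 37) - 17 ≡ 38. → (37, 38)
12G: (37, 38) + (11, 17). λ = (17 - 38)/(11 - 37) ≡ 20/15 mod 41. 15⁻¹ ≡ 11 (mod 41), so λ ≡ 15.
  x = λ² - 37 - 11 = 225 - 48 ≡ 13; y = λ·(37 - 13) - 38 ≡ 35. → (13, 35)

(13, 35)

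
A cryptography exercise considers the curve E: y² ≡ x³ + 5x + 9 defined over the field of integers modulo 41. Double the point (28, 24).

tangent at (28, 24): λ = (3·28² + 5)/(2·24) ≡ 20/7. 7⁻¹ ≡ 6 (mod 41) since 7·6 = 42 ≡ 1, so λ ≡ 20·6 ≡ 38.
  x = λ² - 28 - 28 = 1444 - 56 ≡ 35; y = λ·(28 - 35) - 24 ≡ 38. → (35, 38)

(35, 38)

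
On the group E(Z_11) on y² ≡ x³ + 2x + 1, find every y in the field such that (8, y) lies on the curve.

x³ + 2x + 1 = 529 ≡ 1 (mod 11).
Square roots of 1 mod 11: 1 and 10 (since 1² = 1 ≡ 1).

1, 10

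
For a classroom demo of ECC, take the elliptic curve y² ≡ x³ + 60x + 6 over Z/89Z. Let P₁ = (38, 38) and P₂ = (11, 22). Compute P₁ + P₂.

(76, 12)

(38, 38) + (11, 22). λ = (22 - 38)/(11 - 38) ≡ 73/62 mod 89. 62⁻¹ ≡ 56 (mod 89), so λ ≡ 83.
  x = λ² - 38 - 11 = 6889 - 49 ≡ 76; y = λ·(38 - 76) - 38 ≡ 12. → (76, 12)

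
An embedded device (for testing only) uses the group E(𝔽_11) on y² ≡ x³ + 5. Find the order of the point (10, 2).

2P: tangent at (10, 2): λ = (3·10² + 0)/(2·2) ≡ 3/4. 4⁻¹ ≡ 3 (mod 11) since 4·3 = 12 ≡ 1, so λ ≡ 3·3 ≡ 9.
  x = λ² - 10 - 10 = 81 - 20 ≡ 6; y = λ·(10 - 6) - 2 ≡ 1. → (6, 1)
3P: (6, 1) + (10, 2). λ = (2 - 1)/(10 - 6) ≡ 1/4 mod 11. 4⁻¹ ≡ 3 (mod 11), so λ ≡ 3.
  x = λ² - 6 - 10 = 9 - 16 ≡ 4; y = λ·(6 - 4) - 1 ≡ 5. → (4, 5)
4P: (4, 5) + (10, 2). λ = (2 - 5)/(10 - 4) ≡ 8/6 mod 11. 6⁻¹ ≡ 2 (mod 11) since 6·2 = 12 ≡ 1, so λ ≡ 5.
  x = λ² - 4 - 10 = 25 - 14 ≡ 0; y = λ·(4 - 0) - 5 ≡ 4. → (0, 4)
5P: (0, 4) + (10, 2). λ = (2 - 4)/(10 - 0) ≡ 9/10 mod 11. 10⁻¹ ≡ 10 (mod 11), so λ ≡ 2.
  x = λ² - 0 - 10 = 4 - 10 ≡ 5; y = λ·(0 - 5) - 4 ≡ 8. → (5, 8)
6P: (5, 8) + (10, 2). λ = (2 - 8)/(10 - 5) ≡ 5/5 mod 11. 5⁻¹ ≡ 9 (mod 11), so λ ≡ 1.
  x = λ² - 5 - 10 = 1 - 15 ≡ 8; y = λ·(5 - 8) - 8 ≡ 0. → (8, 0)
7P: (8, 0) + (10, 2). λ = (2 - 0)/(10 - 8) ≡ 2/2 mod 11. 2⁻¹ ≡ 6 (mod 11) since 2·6 = 12 ≡ 1, so λ ≡ 1.
  x = λ² - 8 - 10 = 1 - 18 ≡ 5; y = λ·(8 - 5) - 0 ≡ 3. → (5, 3)
8P: (5, 3) + (10, 2). λ = (2 - 3)/(10 - 5) ≡ 10/5 mod 11. 5⁻¹ ≡ 9 (mod 11), so λ ≡ 2.
  x = λ² - 5 - 10 = 4 - 15 ≡ 0; y = λ·(5 - 0) - 3 ≡ 7. → (0, 7)
9P: (0, 7) + (10, 2). λ = (2 - 7)/(10 - 0) ≡ 6/10 mod 11. 10⁻¹ ≡ 10 (mod 11), so λ ≡ 5.
  x = λ² - 0 - 10 = 25 - 10 ≡ 4; y = λ·(0 - 4) - 7 ≡ 6. → (4, 6)
10P: (4, 6) + (10, 2). λ = (2 - 6)/(10 - 4) ≡ 7/6 mod 11. 6⁻¹ ≡ 2 (mod 11) since 6·2 = 12 ≡ 1, so λ ≡ 3.
  x = λ² - 4 - 10 = 9 - 14 ≡ 6; y = λ·(4 - 6) - 6 ≡ 10. → (6, 10)
11P: (6, 10) + (10, 2). λ = (2 - 10)/(10 - 6) ≡ 3/4 mod 11. 4⁻¹ ≡ 3 (mod 11) since 4·3 = 12 ≡ 1, so λ ≡ 9.
  x = λ² - 6 - 10 = 81 - 16 ≡ 10; y = λ·(6 - 10) - 10 ≡ 9. → (10, 9)
12P: (10, 9) + (10, 2): same x and y₁ ≡ -y₂, so the sum is ∞.
12P = ∞, so the order is 12.

12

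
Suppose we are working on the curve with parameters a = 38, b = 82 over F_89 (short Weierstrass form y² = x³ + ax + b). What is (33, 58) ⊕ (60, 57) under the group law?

(33, 58) + (60, 57). λ = (57 - 58)/(60 - 33) ≡ 88/27 mod 89. 27⁻¹ ≡ 33 (mod 89) since 27·33 = 891 ≡ 1, so λ ≡ 56.
  x = λ² - 33 - 60 = 3136 - 93 ≡ 17; y = λ·(33 - 17) - 58 ≡ 37. → (17, 37)

(17, 37)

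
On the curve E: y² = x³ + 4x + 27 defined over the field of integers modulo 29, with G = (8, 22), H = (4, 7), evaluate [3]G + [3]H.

First 3G:
Repeated addition: build up to 3G.
2G: tangent at (8, 22): λ = (3·8² + 4)/(2·22) ≡ 22/15. 15⁻¹ ≡ 2 (mod 29), so λ ≡ 22·2 ≡ 15.
  x = λ² - 8 - 8 = 225 - 16 ≡ 6; y = λ·(8 - 6) - 22 ≡ 8. → (6, 8)
3G: (6, 8) + (8, 22). λ = (22 - 8)/(8 - 6) ≡ 14/2 mod 29. 2⁻¹ ≡ 15 (mod 29), so λ ≡ 7.
  x = λ² - 6 - 8 = 49 - 14 ≡ 6; y = λ·(6 - 6) - 8 ≡ 21. → (6, 21)
3G = (6, 21).
Next 3H:
Repeated addition: build up to 3H.
2H: tangent at (4, 7): λ = (3·4² + 4)/(2·7) ≡ 23/14. 14⁻¹ ≡ 27 (mod 29), so λ ≡ 23·27 ≡ 12.
  x = λ² - 4 - 4 = 144 - 8 ≡ 20; y = λ·(4 - 20) - 7 ≡ 4. → (20, 4)
3H: (20, 4) + (4, 7). λ = (7 - 4)/(4 - 20) ≡ 3/13 mod 29. 13⁻¹ ≡ 9 (mod 29) since 13·9 = 117 ≡ 1, so λ ≡ 27.
  x = λ² - 20 - 4 = 729 - 24 ≡ 9; y = λ·(20 - 9) - 4 ≡ 3. → (9, 3)
3H = (9, 3).
Finally 3G + 3H:
(6, 21) + (9, 3). λ = (3 - 21)/(9 - 6) ≡ 11/3 mod 29. 3⁻¹ ≡ 10 (mod 29), so λ ≡ 23.
  x = λ² - 6 - 9 = 529 - 15 ≡ 21; y = λ·(6 - 21) - 21 ≡ 11. → (21, 11)

(21, 11)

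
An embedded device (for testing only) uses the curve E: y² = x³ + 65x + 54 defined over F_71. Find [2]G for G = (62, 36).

(26, 47)

tangent at (62, 36): λ = (3·62² + 65)/(2·36) ≡ 24/1. 1⁻¹ ≡ 1 (mod 71), so λ ≡ 24·1 ≡ 24.
  x = λ² - 62 - 62 = 576 - 124 ≡ 26; y = λ·(62 - 26) - 36 ≡ 47. → (26, 47)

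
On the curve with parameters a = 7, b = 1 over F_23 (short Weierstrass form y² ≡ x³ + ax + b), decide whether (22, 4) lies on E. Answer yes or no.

yes

y² = 4² ≡ 16; x³ + 7x + 1 = 10803 ≡ 16 (mod 23). 16 = 16.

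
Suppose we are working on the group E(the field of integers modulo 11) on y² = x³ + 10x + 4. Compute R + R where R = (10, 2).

(5, 6)

tangent at (10, 2): λ = (3·10² + 10)/(2·2) ≡ 2/4. 4⁻¹ ≡ 3 (mod 11) since 4·3 = 12 ≡ 1, so λ ≡ 2·3 ≡ 6.
  x = λ² - 10 - 10 = 36 - 20 ≡ 5; y = λ·(10 - 5) - 2 ≡ 6. → (5, 6)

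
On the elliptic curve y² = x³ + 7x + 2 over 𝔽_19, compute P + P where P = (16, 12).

tangent at (16, 12): λ = (3·16² + 7)/(2·12) ≡ 15/5. 5⁻¹ ≡ 4 (mod 19) since 5·4 = 20 ≡ 1, so λ ≡ 15·4 ≡ 3.
  x = λ² - 16 - 16 = 9 - 32 ≡ 15; y = λ·(16 - 15) - 12 ≡ 10. → (15, 10)

(15, 10)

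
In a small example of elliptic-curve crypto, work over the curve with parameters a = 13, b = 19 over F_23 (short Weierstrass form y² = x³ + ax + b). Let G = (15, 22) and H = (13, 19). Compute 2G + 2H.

First 2G:
Repeated addition: build up to 2G.
2G: tangent at (15, 22): λ = (3·15² + 13)/(2·22) ≡ 21/21. 21⁻¹ ≡ 11 (mod 23), so λ ≡ 21·11 ≡ 1.
  x = λ² - 15 - 15 = 1 - 30 ≡ 17; y = λ·(15 - 17) - 22 ≡ 22. → (17, 22)
2G = (17, 22).
Next 2H:
Repeated addition: build up to 2H.
2H: tangent at (13, 19): λ = (3·13² + 13)/(2·19) ≡ 14/15. 15⁻¹ ≡ 20 (mod 23), so λ ≡ 14·20 ≡ 4.
  x = λ² - 13 - 13 = 16 - 26 ≡ 13; y = λ·(13 - 13) - 19 ≡ 4. → (13, 4)
2H = (13, 4).
Finally 2G + 2H:
(17, 22) + (13, 4). λ = (4 - 22)/(13 - 17) ≡ 5/19 mod 23. 19⁻¹ ≡ 17 (mod 23) since 19·17 = 323 ≡ 1, so λ ≡ 16.
  x = λ² - 17 - 13 = 256 - 30 ≡ 19; y = λ·(17 - 19) - 22 ≡ 15. → (19, 15)

(19, 15)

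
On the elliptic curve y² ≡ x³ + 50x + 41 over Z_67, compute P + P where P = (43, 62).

(2, 45)

tangent at (43, 62): λ = (3·43² + 50)/(2·62) ≡ 36/57. 57⁻¹ ≡ 20 (mod 67), so λ ≡ 36·20 ≡ 50.
  x = λ² - 43 - 43 = 2500 - 86 ≡ 2; y = λ·(43 - 2) - 62 ≡ 45. → (2, 45)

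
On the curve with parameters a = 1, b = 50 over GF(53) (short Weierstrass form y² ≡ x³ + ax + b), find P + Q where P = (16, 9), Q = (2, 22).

(16, 9) + (2, 22). λ = (22 - 9)/(2 - 16) ≡ 13/39 mod 53. 39⁻¹ ≡ 34 (mod 53), so λ ≡ 18.
  x = λ² - 16 - 2 = 324 - 18 ≡ 41; y = λ·(16 - 41) - 9 ≡ 18. → (41, 18)

(41, 18)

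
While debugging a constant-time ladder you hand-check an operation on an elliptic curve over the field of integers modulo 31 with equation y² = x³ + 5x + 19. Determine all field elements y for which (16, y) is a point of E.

14, 17

x³ + 5x + 19 = 4195 ≡ 10 (mod 31).
Square roots of 10 mod 31: 14 and 17 (since 14² = 196 ≡ 10).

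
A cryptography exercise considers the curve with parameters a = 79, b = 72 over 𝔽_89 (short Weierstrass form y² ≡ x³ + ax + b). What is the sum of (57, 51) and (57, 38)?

O

The two points share x = 57 and their y-coordinates satisfy 51 + 38 ≡ 0 (mod 89), so they are inverses. Their sum is the point at infinity.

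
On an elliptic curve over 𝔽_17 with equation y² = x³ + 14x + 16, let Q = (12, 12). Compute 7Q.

(2, 1)

Double-and-add on 7 = (111)₂. Start with Q = (12, 12) for the leading 1-bit.
double: tangent at (12, 12): λ = (3·12² + 14)/(2·12) ≡ 4/7. 7⁻¹ ≡ 5 (mod 17) since 7·5 = 35 ≡ 1, so λ ≡ 4·5 ≡ 3.
  x = λ² - 12 - 12 = 9 - 24 ≡ 2; y = λ·(12 - 2) - 12 ≡ 1. → (2, 1)
add Q: (2, 1) + (12, 12). λ = (12 - 1)/(12 - 2) ≡ 11/10 mod 17. 10⁻¹ ≡ 12 (mod 17), so λ ≡ 13.
  x = λ² - 2 - 12 = 169 - 14 ≡ 2; y = λ·(2 - 2) - 1 ≡ 16. → (2, 16)
double: tangent at (2, 16): λ = (3·2² + 14)/(2·16) ≡ 9/15. 15⁻¹ ≡ 8 (mod 17) since 15·8 = 120 ≡ 1, so λ ≡ 9·8 ≡ 4.
  x = λ² - 2 - 2 = 16 - 4 ≡ 12; y = λ·(2 - 12) - 16 ≡ 12. → (12, 12)
add Q: tangent at (12, 12): λ = (3·12² + 14)/(2·12) ≡ 4/7. 7⁻¹ ≡ 5 (mod 17), so λ ≡ 4·5 ≡ 3.
  x = λ² - 12 - 12 = 9 - 24 ≡ 2; y = λ·(12 - 2) - 12 ≡ 1. → (2, 1)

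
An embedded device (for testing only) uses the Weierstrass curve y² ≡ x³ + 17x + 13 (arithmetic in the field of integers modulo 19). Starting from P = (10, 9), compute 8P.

(11, 7)

Double-and-add on 8 = (1000)₂. Start with P = (10, 9) for the leading 1-bit.
double: tangent at (10, 9): λ = (3·10² + 17)/(2·9) ≡ 13/18. 18⁻¹ ≡ 18 (mod 19) since 18·18 = 324 ≡ 1, so λ ≡ 13·18 ≡ 6.
  x = λ² - 10 - 10 = 36 - 20 ≡ 16; y = λ·(10 - 16) - 9 ≡ 12. → (16, 12)
double: tangent at (16, 12): λ = (3·16² + 17)/(2·12) ≡ 6/5. 5⁻¹ ≡ 4 (mod 19) since 5·4 = 20 ≡ 1, so λ ≡ 6·4 ≡ 5.
  x = λ² - 16 - 16 = 25 - 32 ≡ 12; y = λ·(16 - 12) - 12 ≡ 8. → (12, 8)
double: tangent at (12, 8): λ = (3·12² + 17)/(2·8) ≡ 12/16. 16⁻¹ ≡ 6 (mod 19), so λ ≡ 12·6 ≡ 15.
  x = λ² - 12 - 12 = 225 - 24 ≡ 11; y = λ·(12 - 11) - 8 ≡ 7. → (11, 7)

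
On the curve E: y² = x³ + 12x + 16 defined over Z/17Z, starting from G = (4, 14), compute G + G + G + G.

Repeated addition: build up to 4G.
2G: tangent at (4, 14): λ = (3·4² + 12)/(2·14) ≡ 9/11. 11⁻¹ ≡ 14 (mod 17), so λ ≡ 9·14 ≡ 7.
  x = λ² - 4 - 4 = 49 - 8 ≡ 7; y = λ·(4 - 7) - 14 ≡ 16. → (7, 16)
3G: (7, 16) + (4, 14). λ = (14 - 16)/(4 - 7) ≡ 15/14 mod 17. 14⁻¹ ≡ 11 (mod 17), so λ ≡ 12.
  x = λ² - 7 - 4 = 144 - 11 ≡ 14; y = λ·(7 - 14) - 16 ≡ 2. → (14, 2)
4G: (14, 2) + (4, 14). λ = (14 - 2)/(4 - 14) ≡ 12/7 mod 17. 7⁻¹ ≡ 5 (mod 17) since 7·5 = 35 ≡ 1, so λ ≡ 9.
  x = λ² - 14 - 4 = 81 - 18 ≡ 12; y = λ·(14 - 12) - 2 ≡ 16. → (12, 16)

(12, 16)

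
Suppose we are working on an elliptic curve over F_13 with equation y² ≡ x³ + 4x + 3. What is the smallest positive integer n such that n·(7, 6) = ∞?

2P: tangent at (7, 6): λ = (3·7² + 4)/(2·6) ≡ 8/12. 12⁻¹ ≡ 12 (mod 13) since 12·12 = 144 ≡ 1, so λ ≡ 8·12 ≡ 5.
  x = λ² - 7 - 7 = 25 - 14 ≡ 11; y = λ·(7 - 11) - 6 ≡ 0. → (11, 0)
3P: (11, 0) + (7, 6). λ = (6 - 0)/(7 - 11) ≡ 6/9 mod 13. 9⁻¹ ≡ 3 (mod 13), so λ ≡ 5.
  x = λ² - 11 - 7 = 25 - 18 ≡ 7; y = λ·(11 - 7) - 0 ≡ 7. → (7, 7)
4P: (7, 7) + (7, 6): same x and y₁ ≡ -y₂, so the sum is ∞.
4P = ∞, so the order is 4.

4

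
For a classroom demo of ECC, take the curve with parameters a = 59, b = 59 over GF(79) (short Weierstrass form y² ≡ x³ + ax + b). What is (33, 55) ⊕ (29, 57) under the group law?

(37, 26)

(33, 55) + (29, 57). λ = (57 - 55)/(29 - 33) ≡ 2/75 mod 79. 75⁻¹ ≡ 59 (mod 79), so λ ≡ 39.
  x = λ² - 33 - 29 = 1521 - 62 ≡ 37; y = λ·(33 - 37) - 55 ≡ 26. → (37, 26)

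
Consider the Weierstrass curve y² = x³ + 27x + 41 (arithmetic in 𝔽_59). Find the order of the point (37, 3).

2P: tangent at (37, 3): λ = (3·37² + 27)/(2·3) ≡ 4/6. 6⁻¹ ≡ 10 (mod 59) since 6·10 = 60 ≡ 1, so λ ≡ 4·10 ≡ 40.
  x = λ² - 37 - 37 = 1600 - 74 ≡ 51; y = λ·(37 - 51) - 3 ≡ 27. → (51, 27)
3P: (51, 27) + (37, 3). λ = (3 - 27)/(37 - 51) ≡ 35/45 mod 59. 45⁻¹ ≡ 21 (mod 59) since 45·21 = 945 ≡ 1, so λ ≡ 27.
  x = λ² - 51 - 37 = 729 - 88 ≡ 51; y = λ·(51 - 51) - 27 ≡ 32. → (51, 32)
4P: (51, 32) + (37, 3). λ = (3 - 32)/(37 - 51) ≡ 30/45 mod 59. 45⁻¹ ≡ 21 (mod 59), so λ ≡ 40.
  x = λ² - 51 - 37 = 1600 - 88 ≡ 37; y = λ·(51 - 37) - 32 ≡ 56. → (37, 56)
5P: (37, 56) + (37, 3): same x and y₁ ≡ -y₂, so the sum is 𝒪.
5P = 𝒪, so the order is 5.

5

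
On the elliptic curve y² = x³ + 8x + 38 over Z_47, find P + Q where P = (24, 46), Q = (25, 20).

(16, 28)

(24, 46) + (25, 20). λ = (20 - 46)/(25 - 24) ≡ 21/1 mod 47. 1⁻¹ ≡ 1 (mod 47) since 1·1 = 1 ≡ 1, so λ ≡ 21.
  x = λ² - 24 - 25 = 441 - 49 ≡ 16; y = λ·(24 - 16) - 46 ≡ 28. → (16, 28)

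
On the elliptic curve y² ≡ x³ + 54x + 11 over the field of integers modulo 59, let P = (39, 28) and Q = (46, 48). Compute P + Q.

(52, 36)

(39, 28) + (46, 48). λ = (48 - 28)/(46 - 39) ≡ 20/7 mod 59. 7⁻¹ ≡ 17 (mod 59), so λ ≡ 45.
  x = λ² - 39 - 46 = 2025 - 85 ≡ 52; y = λ·(39 - 52) - 28 ≡ 36. → (52, 36)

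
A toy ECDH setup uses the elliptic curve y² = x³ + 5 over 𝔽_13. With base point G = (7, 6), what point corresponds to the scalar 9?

Double-and-add on 9 = (1001)₂. Start with G = (7, 6) for the leading 1-bit.
double: tangent at (7, 6): λ = (3·7² + 0)/(2·6) ≡ 4/12. 12⁻¹ ≡ 12 (mod 13), so λ ≡ 4·12 ≡ 9.
  x = λ² - 7 - 7 = 81 - 14 ≡ 2; y = λ·(7 - 2) - 6 ≡ 0. → (2, 0)
double: (2, 0) + (2, 0): same x and y₁ ≡ -y₂, so the sum is 𝒪.
double: 𝒪 + 𝒪 = 𝒪 (identity).
add G: 𝒪 + (7, 6) = (7, 6) (identity).

(7, 6)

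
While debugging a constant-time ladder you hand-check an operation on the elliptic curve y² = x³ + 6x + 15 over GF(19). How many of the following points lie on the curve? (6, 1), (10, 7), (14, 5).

(6, 1): 1² ≡ 1, rhs ≡ 1 → on.
(10, 7): 7² ≡ 11, rhs ≡ 11 → on.
(14, 5): 5² ≡ 6, rhs ≡ 12 → off.

2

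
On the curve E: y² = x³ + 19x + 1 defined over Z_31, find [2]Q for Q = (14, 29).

tangent at (14, 29): λ = (3·14² + 19)/(2·29) ≡ 18/27. 27⁻¹ ≡ 23 (mod 31) since 27·23 = 621 ≡ 1, so λ ≡ 18·23 ≡ 11.
  x = λ² - 14 - 14 = 121 - 28 ≡ 0; y = λ·(14 - 0) - 29 ≡ 1. → (0, 1)

(0, 1)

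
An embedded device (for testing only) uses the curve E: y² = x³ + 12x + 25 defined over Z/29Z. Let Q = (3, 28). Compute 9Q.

(5, 6)

Double-and-add on 9 = (1001)₂. Start with Q = (3, 28) for the leading 1-bit.
double: tangent at (3, 28): λ = (3·3² + 12)/(2·28) ≡ 10/27. 27⁻¹ ≡ 14 (mod 29), so λ ≡ 10·14 ≡ 24.
  x = λ² - 3 - 3 = 576 - 6 ≡ 19; y = λ·(3 - 19) - 28 ≡ 23. → (19, 23)
double: tangent at (19, 23): λ = (3·19² + 12)/(2·23) ≡ 22/17. 17⁻¹ ≡ 12 (mod 29), so λ ≡ 22·12 ≡ 3.
  x = λ² - 19 - 19 = 9 - 38 ≡ 0; y = λ·(19 - 0) - 23 ≡ 5. → (0, 5)
double: tangent at (0, 5): λ = (3·0² + 12)/(2·5) ≡ 12/10. 10⁻¹ ≡ 3 (mod 29) since 10·3 = 30 ≡ 1, so λ ≡ 12·3 ≡ 7.
  x = λ² - 0 - 0 = 49 - 0 ≡ 20; y = λ·(0 - 20) - 5 ≡ 0. → (20, 0)
add Q: (20, 0) + (3, 28). λ = (28 - 0)/(3 - 20) ≡ 28/12 mod 29. 12⁻¹ ≡ 17 (mod 29), so λ ≡ 12.
  x = λ² - 20 - 3 = 144 - 23 ≡ 5; y = λ·(20 - 5) - 0 ≡ 6. → (5, 6)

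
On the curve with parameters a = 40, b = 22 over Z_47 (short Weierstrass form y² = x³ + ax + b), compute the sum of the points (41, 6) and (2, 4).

(41, 6) + (2, 4). λ = (4 - 6)/(2 - 41) ≡ 45/8 mod 47. 8⁻¹ ≡ 6 (mod 47), so λ ≡ 35.
  x = λ² - 41 - 2 = 1225 - 43 ≡ 7; y = λ·(41 - 7) - 6 ≡ 9. → (7, 9)

(7, 9)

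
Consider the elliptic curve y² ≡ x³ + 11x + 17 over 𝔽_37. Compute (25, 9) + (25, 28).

The two points share x = 25 and their y-coordinates satisfy 9 + 28 ≡ 0 (mod 37), so they are inverses. Their sum is O.

O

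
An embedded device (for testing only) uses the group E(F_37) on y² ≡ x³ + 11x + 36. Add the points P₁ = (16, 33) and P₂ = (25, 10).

(16, 33) + (25, 10). λ = (10 - 33)/(25 - 16) ≡ 14/9 mod 37. 9⁻¹ ≡ 33 (mod 37), so λ ≡ 18.
  x = λ² - 16 - 25 = 324 - 41 ≡ 24; y = λ·(16 - 24) - 33 ≡ 8. → (24, 8)

(24, 8)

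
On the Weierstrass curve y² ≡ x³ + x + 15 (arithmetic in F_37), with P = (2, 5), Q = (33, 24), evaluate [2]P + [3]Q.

First 2P:
Repeated addition: build up to 2P.
2P: tangent at (2, 5): λ = (3·2² + 1)/(2·5) ≡ 13/10. 10⁻¹ ≡ 26 (mod 37), so λ ≡ 13·26 ≡ 5.
  x = λ² - 2 - 2 = 25 - 4 ≡ 21; y = λ·(2 - 21) - 5 ≡ 11. → (21, 11)
2P = (21, 11).
Next 3Q:
Repeated addition: build up to 3Q.
2Q: tangent at (33, 24): λ = (3·33² + 1)/(2·24) ≡ 12/11. 11⁻¹ ≡ 27 (mod 37) since 11·27 = 297 ≡ 1, so λ ≡ 12·27 ≡ 28.
  x = λ² - 33 - 33 = 784 - 66 ≡ 15; y = λ·(33 - 15) - 24 ≡ 36. → (15, 36)
3Q: (15, 36) + (33, 24). λ = (24 - 36)/(33 - 15) ≡ 25/18 mod 37. 18⁻¹ ≡ 35 (mod 37), so λ ≡ 24.
  x = λ² - 15 - 33 = 576 - 48 ≡ 10; y = λ·(15 - 10) - 36 ≡ 10. → (10, 10)
3Q = (10, 10).
Finally 2P + 3Q:
(21, 11) + (10, 10). λ = (10 - 11)/(10 - 21) ≡ 36/26 mod 37. 26⁻¹ ≡ 10 (mod 37), so λ ≡ 27.
  x = λ² - 21 - 10 = 729 - 31 ≡ 32; y = λ·(21 - 32) - 11 ≡ 25. → (32, 25)

(32, 25)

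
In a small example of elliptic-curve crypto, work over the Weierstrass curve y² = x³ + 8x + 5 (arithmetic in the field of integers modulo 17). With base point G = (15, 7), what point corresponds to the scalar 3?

Repeated addition: build up to 3G.
2G: tangent at (15, 7): λ = (3·15² + 8)/(2·7) ≡ 3/14. 14⁻¹ ≡ 11 (mod 17), so λ ≡ 3·11 ≡ 16.
  x = λ² - 15 - 15 = 256 - 30 ≡ 5; y = λ·(15 - 5) - 7 ≡ 0. → (5, 0)
3G: (5, 0) + (15, 7). λ = (7 - 0)/(15 - 5) ≡ 7/10 mod 17. 10⁻¹ ≡ 12 (mod 17) since 10·12 = 120 ≡ 1, so λ ≡ 16.
  x = λ² - 5 - 15 = 256 - 20 ≡ 15; y = λ·(5 - 15) - 0 ≡ 10. → (15, 10)

(15, 10)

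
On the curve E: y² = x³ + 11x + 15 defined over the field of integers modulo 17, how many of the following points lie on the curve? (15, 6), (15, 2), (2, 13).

1

(15, 6): 6² ≡ 2, rhs ≡ 2 → on.
(15, 2): 2² ≡ 4, rhs ≡ 2 → off.
(2, 13): 13² ≡ 16, rhs ≡ 11 → off.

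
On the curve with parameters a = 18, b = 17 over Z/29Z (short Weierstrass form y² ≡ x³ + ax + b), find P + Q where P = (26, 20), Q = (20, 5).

(11, 3)

(26, 20) + (20, 5). λ = (5 - 20)/(20 - 26) ≡ 14/23 mod 29. 23⁻¹ ≡ 24 (mod 29), so λ ≡ 17.
  x = λ² - 26 - 20 = 289 - 46 ≡ 11; y = λ·(26 - 11) - 20 ≡ 3. → (11, 3)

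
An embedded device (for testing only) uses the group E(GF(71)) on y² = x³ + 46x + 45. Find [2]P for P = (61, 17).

tangent at (61, 17): λ = (3·61² + 46)/(2·17) ≡ 62/34. 34⁻¹ ≡ 23 (mod 71), so λ ≡ 62·23 ≡ 6.
  x = λ² - 61 - 61 = 36 - 122 ≡ 56; y = λ·(61 - 56) - 17 ≡ 13. → (56, 13)

(56, 13)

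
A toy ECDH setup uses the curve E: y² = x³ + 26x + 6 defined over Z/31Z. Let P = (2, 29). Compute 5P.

(3, 24)

Repeated addition: build up to 5P.
2P: tangent at (2, 29): λ = (3·2² + 26)/(2·29) ≡ 7/27. 27⁻¹ ≡ 23 (mod 31) since 27·23 = 621 ≡ 1, so λ ≡ 7·23 ≡ 6.
  x = λ² - 2 - 2 = 36 - 4 ≡ 1; y = λ·(2 - 1) - 29 ≡ 8. → (1, 8)
3P: (1, 8) + (2, 29). λ = (29 - 8)/(2 - 1) ≡ 21/1 mod 31. 1⁻¹ ≡ 1 (mod 31) since 1·1 = 1 ≡ 1, so λ ≡ 21.
  x = λ² - 1 - 2 = 441 - 3 ≡ 4; y = λ·(1 - 4) - 8 ≡ 22. → (4, 22)
4P: (4, 22) + (2, 29). λ = (29 - 22)/(2 - 4) ≡ 7/29 mod 31. 29⁻¹ ≡ 15 (mod 31), so λ ≡ 12.
  x = λ² - 4 - 2 = 144 - 6 ≡ 14; y = λ·(4 - 14) - 22 ≡ 13. → (14, 13)
5P: (14, 13) + (2, 29). λ = (29 - 13)/(2 - 14) ≡ 16/19 mod 31. 19⁻¹ ≡ 18 (mod 31) since 19·18 = 342 ≡ 1, so λ ≡ 9.
  x = λ² - 14 - 2 = 81 - 16 ≡ 3; y = λ·(14 - 3) - 13 ≡ 24. → (3, 24)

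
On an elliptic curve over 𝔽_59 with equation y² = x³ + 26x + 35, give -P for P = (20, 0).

(20, 0)

-(20, 0) = (20, -0 mod 59) = (20, 0).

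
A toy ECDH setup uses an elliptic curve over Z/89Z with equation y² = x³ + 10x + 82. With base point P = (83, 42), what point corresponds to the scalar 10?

Double-and-add on 10 = (1010)₂. Start with P = (83, 42) for the leading 1-bit.
double: tangent at (83, 42): λ = (3·83² + 10)/(2·42) ≡ 29/84. 84⁻¹ ≡ 71 (mod 89), so λ ≡ 29·71 ≡ 12.
  x = λ² - 83 - 83 = 144 - 166 ≡ 67; y = λ·(83 - 67) - 42 ≡ 61. → (67, 61)
double: tangent at (67, 61): λ = (3·67² + 10)/(2·61) ≡ 38/33. 33⁻¹ ≡ 27 (mod 89), so λ ≡ 38·27 ≡ 47.
  x = λ² - 67 - 67 = 2209 - 134 ≡ 28; y = λ·(67 - 28) - 61 ≡ 81. → (28, 81)
add P: (28, 81) + (83, 42). λ = (42 - 81)/(83 - 28) ≡ 50/55 mod 89. 55⁻¹ ≡ 34 (mod 89), so λ ≡ 9.
  x = λ² - 28 - 83 = 81 - 111 ≡ 59; y = λ·(28 - 59) - 81 ≡ 85. → (59, 85)
double: tangent at (59, 85): λ = (3·59² + 10)/(2·85) ≡ 40/81. 81⁻¹ ≡ 11 (mod 89), so λ ≡ 40·11 ≡ 84.
  x = λ² - 59 - 59 = 7056 - 118 ≡ 85; y = λ·(59 - 85) - 85 ≡ 45. → (85, 45)

(85, 45)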